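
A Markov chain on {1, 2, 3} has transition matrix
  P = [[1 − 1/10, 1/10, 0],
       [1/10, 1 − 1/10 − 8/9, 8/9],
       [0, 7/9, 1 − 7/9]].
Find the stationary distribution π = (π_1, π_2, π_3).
π = (7/22, 7/22, 4/11)

This is a birth-death chain on three states, which satisfies detailed balance: π_1 · P_{12} = π_2 · P_{21} and π_2 · P_{23} = π_3 · P_{32}.
From π_1 · 1/10 = π_2 · 1/10: π_2/π_1 = (1/10)/(1/10) = 1.
From π_2 · 8/9 = π_3 · 7/9: π_3/π_2 = (8/9)/(7/9) = 8/7.
Take π_1 proportional to 1; then unnormalized π = (1, 1, 8/7). Normalize by dividing by the sum 22/7:
  π = (7/22, 7/22, 4/11).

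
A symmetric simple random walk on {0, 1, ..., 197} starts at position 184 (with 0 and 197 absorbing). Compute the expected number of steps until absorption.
E[τ | X_0 = 184] = 2392

Let v_k = E[τ | X_0 = k]. Boundary: v_0 = v_197 = 0. Recurrence: v_k = 1 + (v_{k-1} + v_{k+1})/2 for 1 ≤ k ≤ 196. The particular solution to v_k − (v_{k-1} + v_{k+1})/2 = 1 is v_k = −k^2. Adding homogeneous solution A + B k and matching boundaries gives v_k = k (197 − k). Substituting k = 184: v_184 = 184 · 13 = 2392.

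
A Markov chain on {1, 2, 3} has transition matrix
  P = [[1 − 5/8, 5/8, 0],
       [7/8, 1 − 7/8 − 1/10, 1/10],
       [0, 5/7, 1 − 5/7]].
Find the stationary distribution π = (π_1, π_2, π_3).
π = (70/127, 50/127, 7/127)

This is a birth-death chain on three states, which satisfies detailed balance: π_1 · P_{12} = π_2 · P_{21} and π_2 · P_{23} = π_3 · P_{32}.
From π_1 · 5/8 = π_2 · 7/8: π_2/π_1 = (5/8)/(7/8) = 5/7.
From π_2 · 1/10 = π_3 · 5/7: π_3/π_2 = (1/10)/(5/7) = 7/50.
Take π_1 proportional to 1; then unnormalized π = (1, 5/7, 1/10). Normalize by dividing by the sum 127/70:
  π = (70/127, 50/127, 7/127).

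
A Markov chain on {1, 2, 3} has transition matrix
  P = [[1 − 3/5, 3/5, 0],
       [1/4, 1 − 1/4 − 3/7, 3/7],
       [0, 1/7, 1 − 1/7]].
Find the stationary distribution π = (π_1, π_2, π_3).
π = (5/53, 12/53, 36/53)

This is a birth-death chain on three states, which satisfies detailed balance: π_1 · P_{12} = π_2 · P_{21} and π_2 · P_{23} = π_3 · P_{32}.
From π_1 · 3/5 = π_2 · 1/4: π_2/π_1 = (3/5)/(1/4) = 12/5.
From π_2 · 3/7 = π_3 · 1/7: π_3/π_2 = (3/7)/(1/7) = 3.
Take π_1 proportional to 1; then unnormalized π = (1, 12/5, 36/5). Normalize by dividing by the sum 53/5:
  π = (5/53, 12/53, 36/53).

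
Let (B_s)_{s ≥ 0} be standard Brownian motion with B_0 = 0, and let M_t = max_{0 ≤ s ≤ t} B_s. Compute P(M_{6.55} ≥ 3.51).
P(M_{6.55} ≥ 3.51) = 2·P(B_{6.55} ≥ 3.51) = 2(1 − Φ(3.51/√6.55)) ≈ 0.1702

By the reflection principle for Brownian motion, P(M_t ≥ a) = 2 · P(B_t ≥ a) for a ≥ 0. Since B_t ~ N(0, t), P(B_t ≥ 3.51) = 1 − Φ(3.51/√t) = 1 − Φ(3.51/√6.55) = 1 − Φ(1.3715). So
  P(M_{6.55} ≥ 3.51) = 2(1 − Φ(1.3715)) ≈ 0.1702.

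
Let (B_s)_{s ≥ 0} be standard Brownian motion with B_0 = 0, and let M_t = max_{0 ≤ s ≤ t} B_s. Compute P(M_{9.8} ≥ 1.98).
P(M_{9.8} ≥ 1.98) = 2·P(B_{9.8} ≥ 1.98) = 2(1 − Φ(1.98/√9.8)) ≈ 0.5271

By the reflection principle for Brownian motion, P(M_t ≥ a) = 2 · P(B_t ≥ a) for a ≥ 0. Since B_t ~ N(0, t), P(B_t ≥ 1.98) = 1 − Φ(1.98/√t) = 1 − Φ(1.98/√9.8) = 1 − Φ(0.6325). So
  P(M_{9.8} ≥ 1.98) = 2(1 − Φ(0.6325)) ≈ 0.5271.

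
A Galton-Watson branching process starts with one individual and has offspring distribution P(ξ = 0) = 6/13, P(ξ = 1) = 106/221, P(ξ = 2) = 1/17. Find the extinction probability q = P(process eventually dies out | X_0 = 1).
q = 1

Mean offspring μ = 0·6/13 + 1·106/221 + 2·1/17 = 132/221 ≤ 1. For μ ≤ 1 with offspring not concentrated at 1, the Galton-Watson process goes extinct almost surely, so q = 1.
(Algebraic check: The pgf is f(s) = 6/13 + 106/221·s + 1/17·s². The extinction probability q is the smallest fixed point of f in [0, 1]. Setting s = f(s):
  1/17·s² + (106/221 − 1)·s + 6/13 = 0
  1/17·s² − (6/13 + 1/17)·s + 6/13 = 0
which factors as (s − 1)·(1/17·s − 6/13) = 0, giving roots s = 1 and s = (6/13)/(1/17) = 102/13. Since 102/13 ≥ 1, the smallest root in [0, 1] is s = 1.)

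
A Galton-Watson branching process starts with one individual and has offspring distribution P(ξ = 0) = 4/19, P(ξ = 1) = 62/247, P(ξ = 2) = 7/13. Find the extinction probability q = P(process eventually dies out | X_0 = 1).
q = 52/133

The pgf is f(s) = 4/19 + 62/247·s + 7/13·s². The extinction probability q is the smallest fixed point of f in [0, 1]. Setting s = f(s):
  7/13·s² + (62/247 − 1)·s + 4/19 = 0
  7/13·s² − (4/19 + 7/13)·s + 4/19 = 0
which factors as (s − 1)·(7/13·s − 4/19) = 0, giving roots s = 1 and s = (4/19)/(7/13) = 52/133.
Mean offspring μ = 62/247 + 2·7/13 = 328/247 > 1 (supercritical), so q < 1. The extinction probability is the smaller root: q = (4/19)/(7/13) = 52/133.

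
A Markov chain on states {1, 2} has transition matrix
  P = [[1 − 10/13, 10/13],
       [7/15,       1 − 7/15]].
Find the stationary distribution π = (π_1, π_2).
π_1 = 91/241, π_2 = 150/241

Solve πP = π with π_1 + π_2 = 1. From πP = π: π_1 · (1 − 10/13) + π_2 · 7/15 = π_1 ⇒ π_2 · 7/15 = π_1 · 10/13 ⇒ π_2/π_1 = (10/13)/(7/15) = 150/91. Together with π_1 + π_2 = 1:
  π_1 = (7/15)/(10/13 + 7/15) = (7/15)/(241/195) = 91/241,
  π_2 = (10/13)/(10/13 + 7/15) = (10/13)/(241/195) = 150/241.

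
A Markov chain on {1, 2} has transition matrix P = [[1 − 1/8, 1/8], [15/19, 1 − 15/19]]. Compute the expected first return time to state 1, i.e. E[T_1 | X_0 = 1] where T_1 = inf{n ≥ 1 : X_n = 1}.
E[T_1 | X_0 = 1] = 1/π_1 = 139/120

For an irreducible recurrent Markov chain with stationary distribution π, E[T_i | X_0 = i] = 1/π_i (Kac's formula). Here π_1 = (15/19)/(1/8 + 15/19) = (15/19)/(139/152) = 120/139, so E[T_1 | X_0 = 1] = 1/π_1 = (1/8 + 15/19)/(15/19) = (139/152)/(15/19) = 139/120.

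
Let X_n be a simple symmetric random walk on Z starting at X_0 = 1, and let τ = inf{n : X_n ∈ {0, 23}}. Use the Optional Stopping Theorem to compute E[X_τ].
E[X_τ] = 1

X_n is a martingale and τ is a bounded-mean stopping time (indeed τ is finite a.s. with bounded expectation since the walk is in a bounded region). By the OST, E[X_τ] = E[X_0] = 1. Equivalently: E[X_τ] = 23 · P(hit 23 first) + 0 · P(hit 0 first) = 23 · (1/23) = 1.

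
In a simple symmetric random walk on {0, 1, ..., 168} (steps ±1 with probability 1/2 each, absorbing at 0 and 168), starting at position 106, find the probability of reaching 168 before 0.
P(hit 168 before 0) = 106/168 = 53/84

Let u_k = P(hit 168 before 0 | start at k). Then u_0 = 0, u_168 = 1, and u_k = u_{k-1}/2 + u_{k+1}/2 for 1 ≤ k ≤ 167. This harmonic recurrence is solved by u_k = k/168, giving u_106 = 106/168 = 53/84.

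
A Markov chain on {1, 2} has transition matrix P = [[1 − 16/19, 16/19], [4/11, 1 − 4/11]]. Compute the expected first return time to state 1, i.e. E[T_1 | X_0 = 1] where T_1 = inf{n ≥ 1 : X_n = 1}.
E[T_1 | X_0 = 1] = 1/π_1 = 63/19

For an irreducible recurrent Markov chain with stationary distribution π, E[T_i | X_0 = i] = 1/π_i (Kac's formula). Here π_1 = (4/11)/(16/19 + 4/11) = (4/11)/(252/209) = 19/63, so E[T_1 | X_0 = 1] = 1/π_1 = (16/19 + 4/11)/(4/11) = (252/209)/(4/11) = 63/19.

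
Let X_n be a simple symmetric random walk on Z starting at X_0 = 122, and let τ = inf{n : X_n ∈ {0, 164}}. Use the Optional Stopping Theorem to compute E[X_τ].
E[X_τ] = 122

X_n is a martingale and τ is a bounded-mean stopping time (indeed τ is finite a.s. with bounded expectation since the walk is in a bounded region). By the OST, E[X_τ] = E[X_0] = 122. Equivalently: E[X_τ] = 164 · P(hit 164 first) + 0 · P(hit 0 first) = 164 · (122/164) = 122.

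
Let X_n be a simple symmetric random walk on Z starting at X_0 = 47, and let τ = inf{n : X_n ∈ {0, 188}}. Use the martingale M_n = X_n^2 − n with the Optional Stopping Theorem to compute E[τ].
E[τ] = 6627

M_n = X_n^2 − n is a martingale (since E[X_{n+1}^2 | F_n] = X_n^2 + 1). By OST (τ has finite mean in a bounded region), E[M_τ] = E[M_0] = X_0^2 − 0 = 47^2 = 2209. Also E[M_τ] = E[X_τ^2] − E[τ]. The walk exits at 0 or 188, with P(hit 188 first) = 47/188, so E[X_τ^2] = 188^2 · 47/188 + 0 = 8836. Thus E[τ] = E[X_τ^2] − E[M_τ] = 8836 − 2209 = 6627 = 47(188 − 47) = 6627.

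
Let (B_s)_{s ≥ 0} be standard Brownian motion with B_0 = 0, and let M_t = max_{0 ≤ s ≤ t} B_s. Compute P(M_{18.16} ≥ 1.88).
P(M_{18.16} ≥ 1.88) = 2·P(B_{18.16} ≥ 1.88) = 2(1 − Φ(1.88/√18.16)) ≈ 0.6591

By the reflection principle for Brownian motion, P(M_t ≥ a) = 2 · P(B_t ≥ a) for a ≥ 0. Since B_t ~ N(0, t), P(B_t ≥ 1.88) = 1 − Φ(1.88/√t) = 1 − Φ(1.88/√18.16) = 1 − Φ(0.4412). So
  P(M_{18.16} ≥ 1.88) = 2(1 − Φ(0.4412)) ≈ 0.6591.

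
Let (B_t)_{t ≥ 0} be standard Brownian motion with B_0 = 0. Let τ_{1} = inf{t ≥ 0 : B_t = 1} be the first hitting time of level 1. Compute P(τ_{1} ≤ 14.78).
P(τ_{1} ≤ 14.78) = 2(1 − Φ(1/√14.78)) = 2(1 − Φ(0.2601)) ≈ 0.7948

By the reflection principle for standard BM, P(τ_b ≤ t) = 2 · P(B_t ≥ b). Since B_t ~ N(0, t), P(B_t ≥ 1) = 1 − Φ(1/√t) = 1 − Φ(1/√14.78) = 1 − Φ(0.2601) ≈ 0.39739. Doubling: P(τ_{1} ≤ 14.78) ≈ 2 · 0.39739 = 0.79478 ≈ 0.7948.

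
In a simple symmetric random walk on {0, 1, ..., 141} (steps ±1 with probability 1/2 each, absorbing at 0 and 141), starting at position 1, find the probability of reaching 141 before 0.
P(hit 141 before 0) = 1/141

Let u_k = P(hit 141 before 0 | start at k). Then u_0 = 0, u_141 = 1, and u_k = u_{k-1}/2 + u_{k+1}/2 for 1 ≤ k ≤ 140. This harmonic recurrence is solved by u_k = k/141, giving u_1 = 1/141.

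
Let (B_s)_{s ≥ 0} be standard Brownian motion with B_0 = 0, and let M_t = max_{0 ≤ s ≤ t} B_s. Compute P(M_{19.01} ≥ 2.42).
P(M_{19.01} ≥ 2.42) = 2·P(B_{19.01} ≥ 2.42) = 2(1 − Φ(2.42/√19.01)) ≈ 0.5789

By the reflection principle for Brownian motion, P(M_t ≥ a) = 2 · P(B_t ≥ a) for a ≥ 0. Since B_t ~ N(0, t), P(B_t ≥ 2.42) = 1 − Φ(2.42/√t) = 1 − Φ(2.42/√19.01) = 1 − Φ(0.5550). So
  P(M_{19.01} ≥ 2.42) = 2(1 − Φ(0.5550)) ≈ 0.5789.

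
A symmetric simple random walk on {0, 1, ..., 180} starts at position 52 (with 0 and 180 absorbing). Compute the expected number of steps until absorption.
E[τ | X_0 = 52] = 6656

Let v_k = E[τ | X_0 = k]. Boundary: v_0 = v_180 = 0. Recurrence: v_k = 1 + (v_{k-1} + v_{k+1})/2 for 1 ≤ k ≤ 179. The particular solution to v_k − (v_{k-1} + v_{k+1})/2 = 1 is v_k = −k^2. Adding homogeneous solution A + B k and matching boundaries gives v_k = k (180 − k). Substituting k = 52: v_52 = 52 · 128 = 6656.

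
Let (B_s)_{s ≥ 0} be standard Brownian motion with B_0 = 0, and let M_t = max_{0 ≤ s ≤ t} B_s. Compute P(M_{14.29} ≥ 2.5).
P(M_{14.29} ≥ 2.5) = 2·P(B_{14.29} ≥ 2.5) = 2(1 − Φ(2.5/√14.29)) ≈ 0.5084

By the reflection principle for Brownian motion, P(M_t ≥ a) = 2 · P(B_t ≥ a) for a ≥ 0. Since B_t ~ N(0, t), P(B_t ≥ 2.5) = 1 − Φ(2.5/√t) = 1 − Φ(2.5/√14.29) = 1 − Φ(0.6613). So
  P(M_{14.29} ≥ 2.5) = 2(1 − Φ(0.6613)) ≈ 0.5084.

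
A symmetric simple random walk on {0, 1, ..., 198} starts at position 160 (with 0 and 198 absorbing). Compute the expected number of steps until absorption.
E[τ | X_0 = 160] = 6080

Let v_k = E[τ | X_0 = k]. Boundary: v_0 = v_198 = 0. Recurrence: v_k = 1 + (v_{k-1} + v_{k+1})/2 for 1 ≤ k ≤ 197. The particular solution to v_k − (v_{k-1} + v_{k+1})/2 = 1 is v_k = −k^2. Adding homogeneous solution A + B k and matching boundaries gives v_k = k (198 − k). Substituting k = 160: v_160 = 160 · 38 = 6080.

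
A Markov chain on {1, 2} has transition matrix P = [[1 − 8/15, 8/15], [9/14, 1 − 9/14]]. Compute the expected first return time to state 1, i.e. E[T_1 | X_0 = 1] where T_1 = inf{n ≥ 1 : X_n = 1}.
E[T_1 | X_0 = 1] = 1/π_1 = 247/135

For an irreducible recurrent Markov chain with stationary distribution π, E[T_i | X_0 = i] = 1/π_i (Kac's formula). Here π_1 = (9/14)/(8/15 + 9/14) = (9/14)/(247/210) = 135/247, so E[T_1 | X_0 = 1] = 1/π_1 = (8/15 + 9/14)/(9/14) = (247/210)/(9/14) = 247/135.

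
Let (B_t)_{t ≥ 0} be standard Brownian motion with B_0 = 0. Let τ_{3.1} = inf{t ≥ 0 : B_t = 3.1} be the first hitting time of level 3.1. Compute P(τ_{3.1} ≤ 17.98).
P(τ_{3.1} ≤ 17.98) = 2(1 − Φ(3.1/√17.98)) = 2(1 − Φ(0.7311)) ≈ 0.4647

By the reflection principle for standard BM, P(τ_b ≤ t) = 2 · P(B_t ≥ b). Since B_t ~ N(0, t), P(B_t ≥ 3.1) = 1 − Φ(3.1/√t) = 1 − Φ(3.1/√17.98) = 1 − Φ(0.7311) ≈ 0.23236. Doubling: P(τ_{3.1} ≤ 17.98) ≈ 2 · 0.23236 = 0.46472 ≈ 0.4647.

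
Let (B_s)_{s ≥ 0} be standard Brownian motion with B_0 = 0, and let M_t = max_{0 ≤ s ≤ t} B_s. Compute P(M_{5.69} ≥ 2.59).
P(M_{5.69} ≥ 2.59) = 2·P(B_{5.69} ≥ 2.59) = 2(1 − Φ(2.59/√5.69)) ≈ 0.2776

By the reflection principle for Brownian motion, P(M_t ≥ a) = 2 · P(B_t ≥ a) for a ≥ 0. Since B_t ~ N(0, t), P(B_t ≥ 2.59) = 1 − Φ(2.59/√t) = 1 − Φ(2.59/√5.69) = 1 − Φ(1.0858). So
  P(M_{5.69} ≥ 2.59) = 2(1 − Φ(1.0858)) ≈ 0.2776.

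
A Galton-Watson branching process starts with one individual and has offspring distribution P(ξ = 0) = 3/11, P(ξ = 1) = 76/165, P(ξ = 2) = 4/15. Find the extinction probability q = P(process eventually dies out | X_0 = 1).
q = 1

Mean offspring μ = 0·3/11 + 1·76/165 + 2·4/15 = 164/165 ≤ 1. For μ ≤ 1 with offspring not concentrated at 1, the Galton-Watson process goes extinct almost surely, so q = 1.
(Algebraic check: The pgf is f(s) = 3/11 + 76/165·s + 4/15·s². The extinction probability q is the smallest fixed point of f in [0, 1]. Setting s = f(s):
  4/15·s² + (76/165 − 1)·s + 3/11 = 0
  4/15·s² − (3/11 + 4/15)·s + 3/11 = 0
which factors as (s − 1)·(4/15·s − 3/11) = 0, giving roots s = 1 and s = (3/11)/(4/15) = 45/44. Since 45/44 ≥ 1, the smallest root in [0, 1] is s = 1.)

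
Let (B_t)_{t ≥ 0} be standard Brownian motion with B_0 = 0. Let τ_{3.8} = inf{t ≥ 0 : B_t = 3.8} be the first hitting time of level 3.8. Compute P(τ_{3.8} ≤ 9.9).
P(τ_{3.8} ≤ 9.9) = 2(1 − Φ(3.8/√9.9)) = 2(1 − Φ(1.2077)) ≈ 0.2272

By the reflection principle for standard BM, P(τ_b ≤ t) = 2 · P(B_t ≥ b). Since B_t ~ N(0, t), P(B_t ≥ 3.8) = 1 − Φ(3.8/√t) = 1 − Φ(3.8/√9.9) = 1 − Φ(1.2077) ≈ 0.11358. Doubling: P(τ_{3.8} ≤ 9.9) ≈ 2 · 0.11358 = 0.22716 ≈ 0.2272.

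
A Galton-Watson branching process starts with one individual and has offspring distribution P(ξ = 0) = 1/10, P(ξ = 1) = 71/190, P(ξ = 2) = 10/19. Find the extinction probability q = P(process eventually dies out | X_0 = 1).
q = 19/100

The pgf is f(s) = 1/10 + 71/190·s + 10/19·s². The extinction probability q is the smallest fixed point of f in [0, 1]. Setting s = f(s):
  10/19·s² + (71/190 − 1)·s + 1/10 = 0
  10/19·s² − (1/10 + 10/19)·s + 1/10 = 0
which factors as (s − 1)·(10/19·s − 1/10) = 0, giving roots s = 1 and s = (1/10)/(10/19) = 19/100.
Mean offspring μ = 71/190 + 2·10/19 = 271/190 > 1 (supercritical), so q < 1. The extinction probability is the smaller root: q = (1/10)/(10/19) = 19/100.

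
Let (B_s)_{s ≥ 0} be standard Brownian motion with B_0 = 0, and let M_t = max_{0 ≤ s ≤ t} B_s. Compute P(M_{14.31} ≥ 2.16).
P(M_{14.31} ≥ 2.16) = 2·P(B_{14.31} ≥ 2.16) = 2(1 − Φ(2.16/√14.31)) ≈ 0.5680

By the reflection principle for Brownian motion, P(M_t ≥ a) = 2 · P(B_t ≥ a) for a ≥ 0. Since B_t ~ N(0, t), P(B_t ≥ 2.16) = 1 − Φ(2.16/√t) = 1 − Φ(2.16/√14.31) = 1 − Φ(0.5710). So
  P(M_{14.31} ≥ 2.16) = 2(1 − Φ(0.5710)) ≈ 0.5680.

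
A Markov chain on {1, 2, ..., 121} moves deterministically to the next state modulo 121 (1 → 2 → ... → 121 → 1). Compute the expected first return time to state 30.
E[T_30 | X_0 = 30] = 121

The chain cycles deterministically, so starting at state 30 it returns in exactly 121 steps. Equivalently, the stationary distribution is uniform π_j = 1/121 for every state j, so by Kac's formula E[T_30] = 1/π_30 = 121.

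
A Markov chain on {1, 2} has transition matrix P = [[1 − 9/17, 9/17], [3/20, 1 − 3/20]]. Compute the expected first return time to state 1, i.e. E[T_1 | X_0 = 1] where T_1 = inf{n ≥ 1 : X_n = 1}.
E[T_1 | X_0 = 1] = 1/π_1 = 77/17

For an irreducible recurrent Markov chain with stationary distribution π, E[T_i | X_0 = i] = 1/π_i (Kac's formula). Here π_1 = (3/20)/(9/17 + 3/20) = (3/20)/(231/340) = 17/77, so E[T_1 | X_0 = 1] = 1/π_1 = (9/17 + 3/20)/(3/20) = (231/340)/(3/20) = 77/17.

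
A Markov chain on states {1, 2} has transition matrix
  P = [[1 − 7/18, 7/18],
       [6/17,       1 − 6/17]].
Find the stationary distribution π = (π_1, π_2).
π_1 = 108/227, π_2 = 119/227

Solve πP = π with π_1 + π_2 = 1. From πP = π: π_1 · (1 − 7/18) + π_2 · 6/17 = π_1 ⇒ π_2 · 6/17 = π_1 · 7/18 ⇒ π_2/π_1 = (7/18)/(6/17) = 119/108. Together with π_1 + π_2 = 1:
  π_1 = (6/17)/(7/18 + 6/17) = (6/17)/(227/306) = 108/227,
  π_2 = (7/18)/(7/18 + 6/17) = (7/18)/(227/306) = 119/227.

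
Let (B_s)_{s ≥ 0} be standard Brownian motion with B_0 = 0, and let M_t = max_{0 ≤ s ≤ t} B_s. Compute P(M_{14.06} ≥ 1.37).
P(M_{14.06} ≥ 1.37) = 2·P(B_{14.06} ≥ 1.37) = 2(1 − Φ(1.37/√14.06)) ≈ 0.7148

By the reflection principle for Brownian motion, P(M_t ≥ a) = 2 · P(B_t ≥ a) for a ≥ 0. Since B_t ~ N(0, t), P(B_t ≥ 1.37) = 1 − Φ(1.37/√t) = 1 − Φ(1.37/√14.06) = 1 − Φ(0.3654). So
  P(M_{14.06} ≥ 1.37) = 2(1 − Φ(0.3654)) ≈ 0.7148.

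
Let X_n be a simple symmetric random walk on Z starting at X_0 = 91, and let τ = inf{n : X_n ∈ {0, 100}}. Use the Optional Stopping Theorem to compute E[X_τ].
E[X_τ] = 91

X_n is a martingale and τ is a bounded-mean stopping time (indeed τ is finite a.s. with bounded expectation since the walk is in a bounded region). By the OST, E[X_τ] = E[X_0] = 91. Equivalently: E[X_τ] = 100 · P(hit 100 first) + 0 · P(hit 0 first) = 100 · (91/100) = 91.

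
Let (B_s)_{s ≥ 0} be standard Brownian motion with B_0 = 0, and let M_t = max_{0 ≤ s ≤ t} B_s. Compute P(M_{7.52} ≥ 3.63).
P(M_{7.52} ≥ 3.63) = 2·P(B_{7.52} ≥ 3.63) = 2(1 − Φ(3.63/√7.52)) ≈ 0.1856

By the reflection principle for Brownian motion, P(M_t ≥ a) = 2 · P(B_t ≥ a) for a ≥ 0. Since B_t ~ N(0, t), P(B_t ≥ 3.63) = 1 − Φ(3.63/√t) = 1 − Φ(3.63/√7.52) = 1 − Φ(1.3237). So
  P(M_{7.52} ≥ 3.63) = 2(1 − Φ(1.3237)) ≈ 0.1856.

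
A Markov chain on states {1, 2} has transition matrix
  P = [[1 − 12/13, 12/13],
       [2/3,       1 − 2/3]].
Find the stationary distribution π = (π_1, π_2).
π_1 = 13/31, π_2 = 18/31

Solve πP = π with π_1 + π_2 = 1. From πP = π: π_1 · (1 − 12/13) + π_2 · 2/3 = π_1 ⇒ π_2 · 2/3 = π_1 · 12/13 ⇒ π_2/π_1 = (12/13)/(2/3) = 18/13. Together with π_1 + π_2 = 1:
  π_1 = (2/3)/(12/13 + 2/3) = (2/3)/(62/39) = 13/31,
  π_2 = (12/13)/(12/13 + 2/3) = (12/13)/(62/39) = 18/31.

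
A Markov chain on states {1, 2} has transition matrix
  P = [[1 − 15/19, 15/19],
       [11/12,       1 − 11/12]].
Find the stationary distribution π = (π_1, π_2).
π_1 = 209/389, π_2 = 180/389

Solve πP = π with π_1 + π_2 = 1. From πP = π: π_1 · (1 − 15/19) + π_2 · 11/12 = π_1 ⇒ π_2 · 11/12 = π_1 · 15/19 ⇒ π_2/π_1 = (15/19)/(11/12) = 180/209. Together with π_1 + π_2 = 1:
  π_1 = (11/12)/(15/19 + 11/12) = (11/12)/(389/228) = 209/389,
  π_2 = (15/19)/(15/19 + 11/12) = (15/19)/(389/228) = 180/389.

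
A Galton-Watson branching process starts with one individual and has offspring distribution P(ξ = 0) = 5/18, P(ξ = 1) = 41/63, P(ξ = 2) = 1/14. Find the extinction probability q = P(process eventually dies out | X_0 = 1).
q = 1

Mean offspring μ = 0·5/18 + 1·41/63 + 2·1/14 = 50/63 ≤ 1. For μ ≤ 1 with offspring not concentrated at 1, the Galton-Watson process goes extinct almost surely, so q = 1.
(Algebraic check: The pgf is f(s) = 5/18 + 41/63·s + 1/14·s². The extinction probability q is the smallest fixed point of f in [0, 1]. Setting s = f(s):
  1/14·s² + (41/63 − 1)·s + 5/18 = 0
  1/14·s² − (5/18 + 1/14)·s + 5/18 = 0
which factors as (s − 1)·(1/14·s − 5/18) = 0, giving roots s = 1 and s = (5/18)/(1/14) = 35/9. Since 35/9 ≥ 1, the smallest root in [0, 1] is s = 1.)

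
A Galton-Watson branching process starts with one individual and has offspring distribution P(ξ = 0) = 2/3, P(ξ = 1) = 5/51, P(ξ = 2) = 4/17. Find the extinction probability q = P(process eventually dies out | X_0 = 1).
q = 1

Mean offspring μ = 0·2/3 + 1·5/51 + 2·4/17 = 29/51 ≤ 1. For μ ≤ 1 with offspring not concentrated at 1, the Galton-Watson process goes extinct almost surely, so q = 1.
(Algebraic check: The pgf is f(s) = 2/3 + 5/51·s + 4/17·s². The extinction probability q is the smallest fixed point of f in [0, 1]. Setting s = f(s):
  4/17·s² + (5/51 − 1)·s + 2/3 = 0
  4/17·s² − (2/3 + 4/17)·s + 2/3 = 0
which factors as (s − 1)·(4/17·s − 2/3) = 0, giving roots s = 1 and s = (2/3)/(4/17) = 17/6. Since 17/6 ≥ 1, the smallest root in [0, 1] is s = 1.)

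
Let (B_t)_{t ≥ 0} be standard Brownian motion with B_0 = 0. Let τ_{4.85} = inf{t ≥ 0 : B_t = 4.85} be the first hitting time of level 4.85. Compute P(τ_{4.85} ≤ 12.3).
P(τ_{4.85} ≤ 12.3) = 2(1 − Φ(4.85/√12.3)) = 2(1 − Φ(1.3829)) ≈ 0.1667

By the reflection principle for standard BM, P(τ_b ≤ t) = 2 · P(B_t ≥ b). Since B_t ~ N(0, t), P(B_t ≥ 4.85) = 1 − Φ(4.85/√t) = 1 − Φ(4.85/√12.3) = 1 − Φ(1.3829) ≈ 0.08335. Doubling: P(τ_{4.85} ≤ 12.3) ≈ 2 · 0.08335 = 0.16670 ≈ 0.1667.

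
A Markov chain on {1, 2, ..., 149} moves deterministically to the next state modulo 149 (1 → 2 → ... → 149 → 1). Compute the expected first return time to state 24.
E[T_24 | X_0 = 24] = 149

The chain cycles deterministically, so starting at state 24 it returns in exactly 149 steps. Equivalently, the stationary distribution is uniform π_j = 1/149 for every state j, so by Kac's formula E[T_24] = 1/π_24 = 149.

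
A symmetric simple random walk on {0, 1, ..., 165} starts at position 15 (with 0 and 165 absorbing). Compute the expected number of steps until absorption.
E[τ | X_0 = 15] = 2250

Let v_k = E[τ | X_0 = k]. Boundary: v_0 = v_165 = 0. Recurrence: v_k = 1 + (v_{k-1} + v_{k+1})/2 for 1 ≤ k ≤ 164. The particular solution to v_k − (v_{k-1} + v_{k+1})/2 = 1 is v_k = −k^2. Adding homogeneous solution A + B k and matching boundaries gives v_k = k (165 − k). Substituting k = 15: v_15 = 15 · 150 = 2250.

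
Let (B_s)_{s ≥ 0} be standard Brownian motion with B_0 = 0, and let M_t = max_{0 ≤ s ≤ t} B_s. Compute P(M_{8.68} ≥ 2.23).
P(M_{8.68} ≥ 2.23) = 2·P(B_{8.68} ≥ 2.23) = 2(1 − Φ(2.23/√8.68)) ≈ 0.4491

By the reflection principle for Brownian motion, P(M_t ≥ a) = 2 · P(B_t ≥ a) for a ≥ 0. Since B_t ~ N(0, t), P(B_t ≥ 2.23) = 1 − Φ(2.23/√t) = 1 − Φ(2.23/√8.68) = 1 − Φ(0.7569). So
  P(M_{8.68} ≥ 2.23) = 2(1 − Φ(0.7569)) ≈ 0.4491.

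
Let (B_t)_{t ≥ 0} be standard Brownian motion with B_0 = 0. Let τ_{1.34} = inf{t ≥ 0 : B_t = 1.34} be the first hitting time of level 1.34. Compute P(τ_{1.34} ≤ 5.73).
P(τ_{1.34} ≤ 5.73) = 2(1 − Φ(1.34/√5.73)) = 2(1 − Φ(0.5598)) ≈ 0.5756

By the reflection principle for standard BM, P(τ_b ≤ t) = 2 · P(B_t ≥ b). Since B_t ~ N(0, t), P(B_t ≥ 1.34) = 1 − Φ(1.34/√t) = 1 − Φ(1.34/√5.73) = 1 − Φ(0.5598) ≈ 0.28781. Doubling: P(τ_{1.34} ≤ 5.73) ≈ 2 · 0.28781 = 0.57562 ≈ 0.5756.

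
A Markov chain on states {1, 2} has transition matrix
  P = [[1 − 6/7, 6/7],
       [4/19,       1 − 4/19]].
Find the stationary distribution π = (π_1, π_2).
π_1 = 14/71, π_2 = 57/71

Solve πP = π with π_1 + π_2 = 1. From πP = π: π_1 · (1 − 6/7) + π_2 · 4/19 = π_1 ⇒ π_2 · 4/19 = π_1 · 6/7 ⇒ π_2/π_1 = (6/7)/(4/19) = 57/14. Together with π_1 + π_2 = 1:
  π_1 = (4/19)/(6/7 + 4/19) = (4/19)/(142/133) = 14/71,
  π_2 = (6/7)/(6/7 + 4/19) = (6/7)/(142/133) = 57/71.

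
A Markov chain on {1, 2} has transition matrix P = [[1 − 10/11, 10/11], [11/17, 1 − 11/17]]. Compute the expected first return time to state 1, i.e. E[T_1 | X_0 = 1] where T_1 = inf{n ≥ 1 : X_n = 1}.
E[T_1 | X_0 = 1] = 1/π_1 = 291/121

For an irreducible recurrent Markov chain with stationary distribution π, E[T_i | X_0 = i] = 1/π_i (Kac's formula). Here π_1 = (11/17)/(10/11 + 11/17) = (11/17)/(291/187) = 121/291, so E[T_1 | X_0 = 1] = 1/π_1 = (10/11 + 11/17)/(11/17) = (291/187)/(11/17) = 291/121.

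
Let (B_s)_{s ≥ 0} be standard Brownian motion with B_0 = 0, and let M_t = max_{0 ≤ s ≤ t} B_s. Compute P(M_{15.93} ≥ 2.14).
P(M_{15.93} ≥ 2.14) = 2·P(B_{15.93} ≥ 2.14) = 2(1 − Φ(2.14/√15.93)) ≈ 0.5918

By the reflection principle for Brownian motion, P(M_t ≥ a) = 2 · P(B_t ≥ a) for a ≥ 0. Since B_t ~ N(0, t), P(B_t ≥ 2.14) = 1 − Φ(2.14/√t) = 1 − Φ(2.14/√15.93) = 1 − Φ(0.5362). So
  P(M_{15.93} ≥ 2.14) = 2(1 − Φ(0.5362)) ≈ 0.5918.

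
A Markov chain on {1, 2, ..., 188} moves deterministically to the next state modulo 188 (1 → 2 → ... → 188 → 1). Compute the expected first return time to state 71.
E[T_71 | X_0 = 71] = 188

The chain cycles deterministically, so starting at state 71 it returns in exactly 188 steps. Equivalently, the stationary distribution is uniform π_j = 1/188 for every state j, so by Kac's formula E[T_71] = 1/π_71 = 188.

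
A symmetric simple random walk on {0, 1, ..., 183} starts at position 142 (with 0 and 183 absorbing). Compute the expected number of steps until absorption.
E[τ | X_0 = 142] = 5822

Let v_k = E[τ | X_0 = k]. Boundary: v_0 = v_183 = 0. Recurrence: v_k = 1 + (v_{k-1} + v_{k+1})/2 for 1 ≤ k ≤ 182. The particular solution to v_k − (v_{k-1} + v_{k+1})/2 = 1 is v_k = −k^2. Adding homogeneous solution A + B k and matching boundaries gives v_k = k (183 − k). Substituting k = 142: v_142 = 142 · 41 = 5822.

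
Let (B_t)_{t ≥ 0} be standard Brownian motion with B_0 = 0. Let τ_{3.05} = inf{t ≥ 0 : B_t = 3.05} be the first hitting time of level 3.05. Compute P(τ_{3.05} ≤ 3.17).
P(τ_{3.05} ≤ 3.17) = 2(1 − Φ(3.05/√3.17)) = 2(1 − Φ(1.7131)) ≈ 0.0867

By the reflection principle for standard BM, P(τ_b ≤ t) = 2 · P(B_t ≥ b). Since B_t ~ N(0, t), P(B_t ≥ 3.05) = 1 − Φ(3.05/√t) = 1 − Φ(3.05/√3.17) = 1 − Φ(1.7131) ≈ 0.04335. Doubling: P(τ_{3.05} ≤ 3.17) ≈ 2 · 0.04335 = 0.08670 ≈ 0.0867.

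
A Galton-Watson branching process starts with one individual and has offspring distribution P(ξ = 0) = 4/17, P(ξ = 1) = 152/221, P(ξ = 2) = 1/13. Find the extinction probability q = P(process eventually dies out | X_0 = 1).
q = 1

Mean offspring μ = 0·4/17 + 1·152/221 + 2·1/13 = 186/221 ≤ 1. For μ ≤ 1 with offspring not concentrated at 1, the Galton-Watson process goes extinct almost surely, so q = 1.
(Algebraic check: The pgf is f(s) = 4/17 + 152/221·s + 1/13·s². The extinction probability q is the smallest fixed point of f in [0, 1]. Setting s = f(s):
  1/13·s² + (152/221 − 1)·s + 4/17 = 0
  1/13·s² − (4/17 + 1/13)·s + 4/17 = 0
which factors as (s − 1)·(1/13·s − 4/17) = 0, giving roots s = 1 and s = (4/17)/(1/13) = 52/17. Since 52/17 ≥ 1, the smallest root in [0, 1] is s = 1.)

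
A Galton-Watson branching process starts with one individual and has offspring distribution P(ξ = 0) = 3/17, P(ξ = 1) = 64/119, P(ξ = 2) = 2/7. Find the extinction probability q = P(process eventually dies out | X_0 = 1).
q = 21/34

The pgf is f(s) = 3/17 + 64/119·s + 2/7·s². The extinction probability q is the smallest fixed point of f in [0, 1]. Setting s = f(s):
  2/7·s² + (64/119 − 1)·s + 3/17 = 0
  2/7·s² − (3/17 + 2/7)·s + 3/17 = 0
which factors as (s − 1)·(2/7·s − 3/17) = 0, giving roots s = 1 and s = (3/17)/(2/7) = 21/34.
Mean offspring μ = 64/119 + 2·2/7 = 132/119 > 1 (supercritical), so q < 1. The extinction probability is the smaller root: q = (3/17)/(2/7) = 21/34.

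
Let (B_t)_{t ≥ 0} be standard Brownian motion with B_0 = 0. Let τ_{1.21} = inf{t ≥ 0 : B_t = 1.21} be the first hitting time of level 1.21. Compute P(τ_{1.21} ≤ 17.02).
P(τ_{1.21} ≤ 17.02) = 2(1 − Φ(1.21/√17.02)) = 2(1 − Φ(0.2933)) ≈ 0.7693

By the reflection principle for standard BM, P(τ_b ≤ t) = 2 · P(B_t ≥ b). Since B_t ~ N(0, t), P(B_t ≥ 1.21) = 1 − Φ(1.21/√t) = 1 − Φ(1.21/√17.02) = 1 − Φ(0.2933) ≈ 0.38465. Doubling: P(τ_{1.21} ≤ 17.02) ≈ 2 · 0.38465 = 0.76930 ≈ 0.7693.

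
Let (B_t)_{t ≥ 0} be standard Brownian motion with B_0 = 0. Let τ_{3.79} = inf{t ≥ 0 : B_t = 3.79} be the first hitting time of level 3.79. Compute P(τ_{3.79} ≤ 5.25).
P(τ_{3.79} ≤ 5.25) = 2(1 − Φ(3.79/√5.25)) = 2(1 − Φ(1.6541)) ≈ 0.0981

By the reflection principle for standard BM, P(τ_b ≤ t) = 2 · P(B_t ≥ b). Since B_t ~ N(0, t), P(B_t ≥ 3.79) = 1 − Φ(3.79/√t) = 1 − Φ(3.79/√5.25) = 1 − Φ(1.6541) ≈ 0.04905. Doubling: P(τ_{3.79} ≤ 5.25) ≈ 2 · 0.04905 = 0.09810 ≈ 0.0981.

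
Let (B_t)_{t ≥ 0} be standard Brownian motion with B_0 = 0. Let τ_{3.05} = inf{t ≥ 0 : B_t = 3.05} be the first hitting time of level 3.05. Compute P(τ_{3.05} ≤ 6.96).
P(τ_{3.05} ≤ 6.96) = 2(1 − Φ(3.05/√6.96)) = 2(1 − Φ(1.1561)) ≈ 0.2476

By the reflection principle for standard BM, P(τ_b ≤ t) = 2 · P(B_t ≥ b). Since B_t ~ N(0, t), P(B_t ≥ 3.05) = 1 − Φ(3.05/√t) = 1 − Φ(3.05/√6.96) = 1 − Φ(1.1561) ≈ 0.12382. Doubling: P(τ_{3.05} ≤ 6.96) ≈ 2 · 0.12382 = 0.24764 ≈ 0.2476.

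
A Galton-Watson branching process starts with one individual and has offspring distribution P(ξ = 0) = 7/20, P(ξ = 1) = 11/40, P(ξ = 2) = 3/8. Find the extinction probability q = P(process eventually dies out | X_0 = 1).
q = 14/15

The pgf is f(s) = 7/20 + 11/40·s + 3/8·s². The extinction probability q is the smallest fixed point of f in [0, 1]. Setting s = f(s):
  3/8·s² + (11/40 − 1)·s + 7/20 = 0
  3/8·s² − (7/20 + 3/8)·s + 7/20 = 0
which factors as (s − 1)·(3/8·s − 7/20) = 0, giving roots s = 1 and s = (7/20)/(3/8) = 14/15.
Mean offspring μ = 11/40 + 2·3/8 = 41/40 > 1 (supercritical), so q < 1. The extinction probability is the smaller root: q = (7/20)/(3/8) = 14/15.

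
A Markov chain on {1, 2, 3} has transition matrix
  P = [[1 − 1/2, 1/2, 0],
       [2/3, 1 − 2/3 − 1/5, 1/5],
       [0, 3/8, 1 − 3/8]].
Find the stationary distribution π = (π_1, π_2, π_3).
π = (20/43, 15/43, 8/43)

This is a birth-death chain on three states, which satisfies detailed balance: π_1 · P_{12} = π_2 · P_{21} and π_2 · P_{23} = π_3 · P_{32}.
From π_1 · 1/2 = π_2 · 2/3: π_2/π_1 = (1/2)/(2/3) = 3/4.
From π_2 · 1/5 = π_3 · 3/8: π_3/π_2 = (1/5)/(3/8) = 8/15.
Take π_1 proportional to 1; then unnormalized π = (1, 3/4, 2/5). Normalize by dividing by the sum 43/20:
  π = (20/43, 15/43, 8/43).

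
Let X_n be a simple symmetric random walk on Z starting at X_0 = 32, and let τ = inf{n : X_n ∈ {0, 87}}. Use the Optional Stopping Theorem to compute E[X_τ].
E[X_τ] = 32

X_n is a martingale and τ is a bounded-mean stopping time (indeed τ is finite a.s. with bounded expectation since the walk is in a bounded region). By the OST, E[X_τ] = E[X_0] = 32. Equivalently: E[X_τ] = 87 · P(hit 87 first) + 0 · P(hit 0 first) = 87 · (32/87) = 32.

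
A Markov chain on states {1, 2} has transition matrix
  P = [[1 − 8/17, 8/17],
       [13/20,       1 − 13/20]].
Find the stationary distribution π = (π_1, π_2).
π_1 = 221/381, π_2 = 160/381

Solve πP = π with π_1 + π_2 = 1. From πP = π: π_1 · (1 − 8/17) + π_2 · 13/20 = π_1 ⇒ π_2 · 13/20 = π_1 · 8/17 ⇒ π_2/π_1 = (8/17)/(13/20) = 160/221. Together with π_1 + π_2 = 1:
  π_1 = (13/20)/(8/17 + 13/20) = (13/20)/(381/340) = 221/381,
  π_2 = (8/17)/(8/17 + 13/20) = (8/17)/(381/340) = 160/381.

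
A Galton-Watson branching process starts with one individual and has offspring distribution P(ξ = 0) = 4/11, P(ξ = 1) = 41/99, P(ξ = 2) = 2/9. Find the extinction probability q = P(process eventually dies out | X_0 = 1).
q = 1

Mean offspring μ = 0·4/11 + 1·41/99 + 2·2/9 = 85/99 ≤ 1. For μ ≤ 1 with offspring not concentrated at 1, the Galton-Watson process goes extinct almost surely, so q = 1.
(Algebraic check: The pgf is f(s) = 4/11 + 41/99·s + 2/9·s². The extinction probability q is the smallest fixed point of f in [0, 1]. Setting s = f(s):
  2/9·s² + (41/99 − 1)·s + 4/11 = 0
  2/9·s² − (4/11 + 2/9)·s + 4/11 = 0
which factors as (s − 1)·(2/9·s − 4/11) = 0, giving roots s = 1 and s = (4/11)/(2/9) = 18/11. Since 18/11 ≥ 1, the smallest root in [0, 1] is s = 1.)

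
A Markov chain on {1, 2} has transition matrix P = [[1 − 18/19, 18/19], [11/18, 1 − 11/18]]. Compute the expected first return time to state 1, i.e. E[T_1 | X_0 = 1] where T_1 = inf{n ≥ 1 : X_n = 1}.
E[T_1 | X_0 = 1] = 1/π_1 = 533/209

For an irreducible recurrent Markov chain with stationary distribution π, E[T_i | X_0 = i] = 1/π_i (Kac's formula). Here π_1 = (11/18)/(18/19 + 11/18) = (11/18)/(533/342) = 209/533, so E[T_1 | X_0 = 1] = 1/π_1 = (18/19 + 11/18)/(11/18) = (533/342)/(11/18) = 533/209.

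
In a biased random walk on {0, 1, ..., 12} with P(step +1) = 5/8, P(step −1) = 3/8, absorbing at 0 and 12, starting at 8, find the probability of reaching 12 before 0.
P(hit 12 before 0) = (1 − (3/5)^8) / (1 − (3/5)^12) = 441250/447811

Let u_k denote P(reach 12 before 0 | start at k). Boundary: u_0 = 0, u_12 = 1. Recurrence: u_k = 5/8·u_{k+1} + 3/8·u_{k-1} for 1 ≤ k ≤ 11. Try u_k = A + B·r^k with r = q/p = (3/8)/(5/8) = 3/5. Substitution satisfies the recurrence; boundary conditions give:
  u_k = (1 − r^k) / (1 − r^N) = (1 − (3/5)^8) / (1 − (3/5)^12) = 441250/447811.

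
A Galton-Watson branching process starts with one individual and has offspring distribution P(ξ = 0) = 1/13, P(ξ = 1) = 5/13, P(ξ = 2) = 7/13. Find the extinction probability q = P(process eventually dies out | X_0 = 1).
q = 1/7

The pgf is f(s) = 1/13 + 5/13·s + 7/13·s². The extinction probability q is the smallest fixed point of f in [0, 1]. Setting s = f(s):
  7/13·s² + (5/13 − 1)·s + 1/13 = 0
  7/13·s² − (1/13 + 7/13)·s + 1/13 = 0
which factors as (s − 1)·(7/13·s − 1/13) = 0, giving roots s = 1 and s = (1/13)/(7/13) = 1/7.
Mean offspring μ = 5/13 + 2·7/13 = 19/13 > 1 (supercritical), so q < 1. The extinction probability is the smaller root: q = (1/13)/(7/13) = 1/7.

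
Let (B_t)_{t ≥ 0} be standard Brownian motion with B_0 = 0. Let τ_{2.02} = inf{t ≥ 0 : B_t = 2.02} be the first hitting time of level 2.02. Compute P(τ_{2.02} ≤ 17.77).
P(τ_{2.02} ≤ 17.77) = 2(1 − Φ(2.02/√17.77)) = 2(1 − Φ(0.4792)) ≈ 0.6318

By the reflection principle for standard BM, P(τ_b ≤ t) = 2 · P(B_t ≥ b). Since B_t ~ N(0, t), P(B_t ≥ 2.02) = 1 − Φ(2.02/√t) = 1 − Φ(2.02/√17.77) = 1 − Φ(0.4792) ≈ 0.31590. Doubling: P(τ_{2.02} ≤ 17.77) ≈ 2 · 0.31590 = 0.63180 ≈ 0.6318.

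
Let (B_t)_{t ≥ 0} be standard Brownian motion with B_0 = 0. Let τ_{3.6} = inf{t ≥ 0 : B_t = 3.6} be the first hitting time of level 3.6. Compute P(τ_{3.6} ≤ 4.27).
P(τ_{3.6} ≤ 4.27) = 2(1 − Φ(3.6/√4.27)) = 2(1 − Φ(1.7422)) ≈ 0.0815

By the reflection principle for standard BM, P(τ_b ≤ t) = 2 · P(B_t ≥ b). Since B_t ~ N(0, t), P(B_t ≥ 3.6) = 1 − Φ(3.6/√t) = 1 − Φ(3.6/√4.27) = 1 − Φ(1.7422) ≈ 0.04074. Doubling: P(τ_{3.6} ≤ 4.27) ≈ 2 · 0.04074 = 0.08148 ≈ 0.0815.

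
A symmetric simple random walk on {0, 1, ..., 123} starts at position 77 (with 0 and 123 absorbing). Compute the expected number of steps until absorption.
E[τ | X_0 = 77] = 3542

Let v_k = E[τ | X_0 = k]. Boundary: v_0 = v_123 = 0. Recurrence: v_k = 1 + (v_{k-1} + v_{k+1})/2 for 1 ≤ k ≤ 122. The particular solution to v_k − (v_{k-1} + v_{k+1})/2 = 1 is v_k = −k^2. Adding homogeneous solution A + B k and matching boundaries gives v_k = k (123 − k). Substituting k = 77: v_77 = 77 · 46 = 3542.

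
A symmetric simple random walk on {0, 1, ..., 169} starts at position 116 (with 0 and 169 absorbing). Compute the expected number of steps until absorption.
E[τ | X_0 = 116] = 6148

Let v_k = E[τ | X_0 = k]. Boundary: v_0 = v_169 = 0. Recurrence: v_k = 1 + (v_{k-1} + v_{k+1})/2 for 1 ≤ k ≤ 168. The particular solution to v_k − (v_{k-1} + v_{k+1})/2 = 1 is v_k = −k^2. Adding homogeneous solution A + B k and matching boundaries gives v_k = k (169 − k). Substituting k = 116: v_116 = 116 · 53 = 6148.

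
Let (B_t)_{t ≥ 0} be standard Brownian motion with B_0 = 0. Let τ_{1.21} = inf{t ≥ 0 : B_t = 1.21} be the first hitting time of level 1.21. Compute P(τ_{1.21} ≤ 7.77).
P(τ_{1.21} ≤ 7.77) = 2(1 − Φ(1.21/√7.77)) = 2(1 − Φ(0.4341)) ≈ 0.6642

By the reflection principle for standard BM, P(τ_b ≤ t) = 2 · P(B_t ≥ b). Since B_t ~ N(0, t), P(B_t ≥ 1.21) = 1 − Φ(1.21/√t) = 1 − Φ(1.21/√7.77) = 1 − Φ(0.4341) ≈ 0.33211. Doubling: P(τ_{1.21} ≤ 7.77) ≈ 2 · 0.33211 = 0.66422 ≈ 0.6642.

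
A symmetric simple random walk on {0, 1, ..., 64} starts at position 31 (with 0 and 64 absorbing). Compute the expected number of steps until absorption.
E[τ | X_0 = 31] = 1023

Let v_k = E[τ | X_0 = k]. Boundary: v_0 = v_64 = 0. Recurrence: v_k = 1 + (v_{k-1} + v_{k+1})/2 for 1 ≤ k ≤ 63. The particular solution to v_k − (v_{k-1} + v_{k+1})/2 = 1 is v_k = −k^2. Adding homogeneous solution A + B k and matching boundaries gives v_k = k (64 − k). Substituting k = 31: v_31 = 31 · 33 = 1023.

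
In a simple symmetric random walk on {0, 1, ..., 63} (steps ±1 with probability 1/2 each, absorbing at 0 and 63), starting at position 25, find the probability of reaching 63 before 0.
P(hit 63 before 0) = 25/63

Let u_k = P(hit 63 before 0 | start at k). Then u_0 = 0, u_63 = 1, and u_k = u_{k-1}/2 + u_{k+1}/2 for 1 ≤ k ≤ 62. This harmonic recurrence is solved by u_k = k/63, giving u_25 = 25/63.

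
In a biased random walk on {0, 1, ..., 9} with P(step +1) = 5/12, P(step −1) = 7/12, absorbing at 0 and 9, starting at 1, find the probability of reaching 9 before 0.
P(hit 9 before 0) = (1 − (7/5)^1) / (1 − (7/5)^9) = 390625/19200241

Let u_k denote P(reach 9 before 0 | start at k). Boundary: u_0 = 0, u_9 = 1. Recurrence: u_k = 5/12·u_{k+1} + 7/12·u_{k-1} for 1 ≤ k ≤ 8. Try u_k = A + B·r^k with r = q/p = (7/12)/(5/12) = 7/5. Substitution satisfies the recurrence; boundary conditions give:
  u_k = (1 − r^k) / (1 − r^N) = (1 − (7/5)^1) / (1 − (7/5)^9) = 390625/19200241.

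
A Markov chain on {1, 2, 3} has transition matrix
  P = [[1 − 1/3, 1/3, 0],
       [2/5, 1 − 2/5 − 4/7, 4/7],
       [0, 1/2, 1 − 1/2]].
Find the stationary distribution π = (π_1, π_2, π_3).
π = (14/39, 35/117, 40/117)

This is a birth-death chain on three states, which satisfies detailed balance: π_1 · P_{12} = π_2 · P_{21} and π_2 · P_{23} = π_3 · P_{32}.
From π_1 · 1/3 = π_2 · 2/5: π_2/π_1 = (1/3)/(2/5) = 5/6.
From π_2 · 4/7 = π_3 · 1/2: π_3/π_2 = (4/7)/(1/2) = 8/7.
Take π_1 proportional to 1; then unnormalized π = (1, 5/6, 20/21). Normalize by dividing by the sum 39/14:
  π = (14/39, 35/117, 40/117).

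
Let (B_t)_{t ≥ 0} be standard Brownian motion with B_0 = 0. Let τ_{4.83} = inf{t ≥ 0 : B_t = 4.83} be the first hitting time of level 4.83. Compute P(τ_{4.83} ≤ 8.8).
P(τ_{4.83} ≤ 8.8) = 2(1 − Φ(4.83/√8.8)) = 2(1 − Φ(1.6282)) ≈ 0.1035

By the reflection principle for standard BM, P(τ_b ≤ t) = 2 · P(B_t ≥ b). Since B_t ~ N(0, t), P(B_t ≥ 4.83) = 1 − Φ(4.83/√t) = 1 − Φ(4.83/√8.8) = 1 − Φ(1.6282) ≈ 0.05174. Doubling: P(τ_{4.83} ≤ 8.8) ≈ 2 · 0.05174 = 0.10348 ≈ 0.1035.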